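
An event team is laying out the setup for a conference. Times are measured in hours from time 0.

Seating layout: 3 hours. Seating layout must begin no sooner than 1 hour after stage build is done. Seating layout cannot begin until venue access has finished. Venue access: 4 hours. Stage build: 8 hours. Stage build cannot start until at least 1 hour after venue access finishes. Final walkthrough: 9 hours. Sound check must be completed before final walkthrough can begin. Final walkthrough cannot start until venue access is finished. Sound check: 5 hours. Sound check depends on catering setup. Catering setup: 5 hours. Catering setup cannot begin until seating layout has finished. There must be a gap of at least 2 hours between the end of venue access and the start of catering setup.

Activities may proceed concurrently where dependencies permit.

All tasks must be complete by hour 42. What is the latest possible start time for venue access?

To finish by hour 42, final walkthrough (duration 9) must start no later than hour 33.
Sound check must finish before final walkthrough (must start by hour 33). With a 5-hour duration, sound check must start by 33 − 5 = hour 28.
Catering setup has to be done before sound check (must start by hour 28). That means finishing by hour 28, i.e. starting by 28 − 5 = hour 23.
Seating layout must finish before catering setup (must start by hour 23). With a 3-hour duration, seating layout must start by 23 − 3 = hour 20.
Since seating layout (must start by hour 20, minus 1-hour gap → hour 19) depends on it, stage build must finish by hour 19. Backing off its 8-hour duration gives a latest start of hour 11.
Venue access feeds stage build (must start by hour 11, minus 1-hour gap → hour 10); seating layout (must start by hour 20); catering setup (must start by hour 23, minus 2-hour gap → hour 21); final walkthrough (must start by hour 33). Taking the minimum, venue access must finish by hour 10 and start by 10 − 4 = hour 6.

6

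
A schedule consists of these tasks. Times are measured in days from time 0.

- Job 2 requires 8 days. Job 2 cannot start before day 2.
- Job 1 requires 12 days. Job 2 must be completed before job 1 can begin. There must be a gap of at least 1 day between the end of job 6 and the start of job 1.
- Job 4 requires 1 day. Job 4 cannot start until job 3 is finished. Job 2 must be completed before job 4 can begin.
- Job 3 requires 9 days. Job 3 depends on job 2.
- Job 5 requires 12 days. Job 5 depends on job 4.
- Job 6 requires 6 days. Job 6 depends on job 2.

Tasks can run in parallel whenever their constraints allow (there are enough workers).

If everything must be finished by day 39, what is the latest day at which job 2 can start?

9

To finish by day 39, job 5 (duration 12) must start no later than day 27.
Job 4 must finish before job 5 (must start by day 27). With a 1-day duration, job 4 must start by 27 − 1 = day 26.
Since job 4 (must start by day 26) depends on it, job 3 must finish by day 26. Backing off its 9-day duration gives a latest start of day 17.
Job 1 must finish by day 39; it takes 12 days, so it must start by 39 − 12 = day 27.
Since job 1 (must start by day 27, minus 1-day gap → day 26) depends on it, job 6 must finish by day 26. Backing off its 6-day duration gives a latest start of day 20.
For job 2: job 1 (must start by day 27); job 3 (must start by day 17); job 4 (must start by day 26); job 6 (must start by day 20). The most restrictive is day 17; with an 8-day duration, job 2 must start by day 9.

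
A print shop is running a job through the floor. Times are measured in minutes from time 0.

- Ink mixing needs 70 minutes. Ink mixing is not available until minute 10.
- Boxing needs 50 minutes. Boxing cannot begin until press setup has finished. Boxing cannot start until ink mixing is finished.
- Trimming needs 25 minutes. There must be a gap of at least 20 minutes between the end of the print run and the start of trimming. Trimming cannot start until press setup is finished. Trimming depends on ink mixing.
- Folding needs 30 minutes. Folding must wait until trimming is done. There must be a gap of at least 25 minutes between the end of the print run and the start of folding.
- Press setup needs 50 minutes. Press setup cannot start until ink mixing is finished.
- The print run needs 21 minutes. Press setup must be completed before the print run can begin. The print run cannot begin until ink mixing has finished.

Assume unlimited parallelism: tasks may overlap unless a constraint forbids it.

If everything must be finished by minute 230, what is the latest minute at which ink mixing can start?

14

Folding has no dependents, so it just needs to finish by minute 230. Starting by 230 − 30 = minute 200 achieves that.
Trimming has to be done before folding (must start by minute 200). That means finishing by minute 200, i.e. starting by 200 − 25 = minute 175.
For the print run: trimming (must start by minute 175, minus 20-minute gap → minute 155); folding (must start by minute 200, minus 25-minute gap → minute 175). The most restrictive is minute 155; with a 21-minute duration, the print run must start by minute 134.
To finish by minute 230, boxing (duration 50) must start no later than minute 180.
Press setup feeds the print run (must start by minute 134); trimming (must start by minute 175); boxing (must start by minute 180). Taking the minimum, press setup must finish by minute 134 and start by 134 − 50 = minute 84.
Ink mixing has several dependents: press setup (must start by minute 84); the print run (must start by minute 134); trimming (must start by minute 175); boxing (must start by minute 180). The earliest of those limits is minute 84, so ink mixing must start by 84 − 70 = minute 14.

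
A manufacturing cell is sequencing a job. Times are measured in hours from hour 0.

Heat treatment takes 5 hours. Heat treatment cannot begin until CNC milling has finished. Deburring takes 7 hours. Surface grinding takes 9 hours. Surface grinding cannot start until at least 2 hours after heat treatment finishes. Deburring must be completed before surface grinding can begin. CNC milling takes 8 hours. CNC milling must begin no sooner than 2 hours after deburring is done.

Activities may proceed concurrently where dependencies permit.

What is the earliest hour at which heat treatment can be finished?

Nothing blocks deburring, so it runs from hour 0 to hour 7.
CNC milling waits on deburring (finishes hour 7, plus 2-hour gap → hour 9), so it starts at hour 9 and finishes at 9 + 8 = hour 17.
After CNC milling (finishes hour 17), heat treatment can start at hour 17 and finishes at hour 22.

22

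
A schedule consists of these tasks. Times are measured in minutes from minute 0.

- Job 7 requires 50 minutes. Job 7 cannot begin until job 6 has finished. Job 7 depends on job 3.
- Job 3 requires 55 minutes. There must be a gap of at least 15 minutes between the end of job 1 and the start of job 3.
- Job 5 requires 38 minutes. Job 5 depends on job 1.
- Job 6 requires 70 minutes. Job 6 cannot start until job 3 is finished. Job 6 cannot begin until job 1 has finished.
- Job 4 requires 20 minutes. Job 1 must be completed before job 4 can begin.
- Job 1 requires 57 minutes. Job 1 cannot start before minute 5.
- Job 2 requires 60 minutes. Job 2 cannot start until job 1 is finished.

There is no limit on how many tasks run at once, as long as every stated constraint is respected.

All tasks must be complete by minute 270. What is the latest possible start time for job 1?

To finish by minute 270, job 2 (duration 60) must start no later than minute 210.
Job 7 must finish by minute 270; it takes 50 minutes, so it must start by 270 − 50 = minute 220.
Job 6 has to be done before job 7 (must start by minute 220). That means finishing by minute 220, i.e. starting by 220 − 70 = minute 150.
For job 3: job 6 (must start by minute 150); job 7 (must start by minute 220). The most restrictive is minute 150; with a 55-minute duration, job 3 must start by minute 95.
Nothing follows job 4; the deadline of minute 270 is its only limit. It must start by 270 − 20 = minute 250.
Job 5 must finish by minute 270; it takes 38 minutes, so it must start by 270 − 38 = minute 232.
Job 1 feeds job 2 (must start by minute 210); job 3 (must start by minute 95, minus 15-minute gap → minute 80); job 4 (must start by minute 250); job 5 (must start by minute 232); job 6 (must start by minute 150). Taking the minimum, job 1 must finish by minute 80 and start by 80 − 57 = minute 23.

23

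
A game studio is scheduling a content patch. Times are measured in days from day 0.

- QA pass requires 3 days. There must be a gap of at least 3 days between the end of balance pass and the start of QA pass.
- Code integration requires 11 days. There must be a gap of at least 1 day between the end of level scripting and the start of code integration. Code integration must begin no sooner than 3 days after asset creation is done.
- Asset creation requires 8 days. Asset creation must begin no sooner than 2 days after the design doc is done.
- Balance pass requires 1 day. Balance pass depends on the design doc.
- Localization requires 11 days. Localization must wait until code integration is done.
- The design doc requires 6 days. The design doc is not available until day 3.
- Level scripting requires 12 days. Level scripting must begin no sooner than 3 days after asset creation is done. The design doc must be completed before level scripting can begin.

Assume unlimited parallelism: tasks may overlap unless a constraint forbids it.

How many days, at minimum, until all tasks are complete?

57

The design doc cannot begin until its own release at day 3. It runs from day 3 to 3 + 6 = day 9.
Balance pass cannot begin until the design doc (finishes day 9). It runs from day 9 to 9 + 1 = day 10.
QA pass cannot begin until balance pass (finishes day 10, plus 3-day gap → day 13). It runs from day 13 to 13 + 3 = day 16.
Asset creation waits on the design doc (finishes day 9, plus 2-day gap → day 11), so it starts at day 11 and finishes at 11 + 8 = day 19.
Level scripting has to wait for asset creation (finishes day 19, plus 3-day gap → day 22); the design doc (finishes day 9). The latest of these is day 22, so level scripting runs day 22 to 22 + 12 = day 34.
Code integration cannot start until level scripting (finishes day 34, plus 1-day gap → day 35); asset creation (finishes day 19, plus 3-day gap → day 22). The controlling bound is day 35, so code integration finishes at 35 + 11 = day 46.
After code integration (finishes day 46), localization can start at day 46 and finishes at day 57.
All tasks are finished once the last one completes. Finish times: The design doc at 9, Asset creation at 19, Level scripting at 34, Code integration at 46, Balance pass at 10, Localization at 57, QA pass at 16. The latest is day 57.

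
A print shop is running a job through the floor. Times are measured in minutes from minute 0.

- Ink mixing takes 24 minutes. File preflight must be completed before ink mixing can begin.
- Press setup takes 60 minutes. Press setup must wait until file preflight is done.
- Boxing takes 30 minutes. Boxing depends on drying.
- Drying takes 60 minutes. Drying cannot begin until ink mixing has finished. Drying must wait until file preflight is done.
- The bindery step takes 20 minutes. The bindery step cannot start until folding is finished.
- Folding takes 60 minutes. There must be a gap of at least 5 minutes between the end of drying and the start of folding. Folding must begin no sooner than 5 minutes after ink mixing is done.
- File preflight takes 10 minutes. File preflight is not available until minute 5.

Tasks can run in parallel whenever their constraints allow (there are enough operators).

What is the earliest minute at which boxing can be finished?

129

File preflight waits on its own release at minute 5, so it starts at minute 5 and finishes at 5 + 10 = minute 15.
Ink mixing cannot begin until file preflight (finishes minute 15). It runs from minute 15 to 15 + 24 = minute 39.
Drying has to wait for ink mixing (finishes minute 39); file preflight (finishes minute 15). The latest of these is minute 39, so drying runs minute 39 to 39 + 60 = minute 99.
Boxing cannot begin until drying (finishes minute 99). It runs from minute 99 to 99 + 30 = minute 129.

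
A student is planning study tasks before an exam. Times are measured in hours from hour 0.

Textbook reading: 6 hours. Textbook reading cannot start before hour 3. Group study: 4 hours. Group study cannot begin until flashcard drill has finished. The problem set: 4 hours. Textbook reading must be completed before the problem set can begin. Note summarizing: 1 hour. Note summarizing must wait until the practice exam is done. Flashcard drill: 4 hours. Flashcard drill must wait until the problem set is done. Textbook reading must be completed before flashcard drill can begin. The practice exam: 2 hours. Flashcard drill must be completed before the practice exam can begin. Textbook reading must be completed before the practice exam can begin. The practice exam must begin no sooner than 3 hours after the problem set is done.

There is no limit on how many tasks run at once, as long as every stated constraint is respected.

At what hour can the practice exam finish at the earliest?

19

After its own release at hour 3, textbook reading can start at hour 3 and finishes at hour 9.
The problem set waits on textbook reading (finishes hour 9), so it starts at hour 9 and finishes at 9 + 4 = hour 13.
Flashcard drill has to wait for the problem set (finishes hour 13); textbook reading (finishes hour 9). The latest of these is hour 13, so flashcard drill runs hour 13 to 13 + 4 = hour 17.
For the practice exam: flashcard drill (finishes hour 17); textbook reading (finishes hour 9); the problem set (finishes hour 13, plus 3-hour gap → hour 16). Taking the maximum gives a start of hour 17, and it finishes at 17 + 2 = hour 19.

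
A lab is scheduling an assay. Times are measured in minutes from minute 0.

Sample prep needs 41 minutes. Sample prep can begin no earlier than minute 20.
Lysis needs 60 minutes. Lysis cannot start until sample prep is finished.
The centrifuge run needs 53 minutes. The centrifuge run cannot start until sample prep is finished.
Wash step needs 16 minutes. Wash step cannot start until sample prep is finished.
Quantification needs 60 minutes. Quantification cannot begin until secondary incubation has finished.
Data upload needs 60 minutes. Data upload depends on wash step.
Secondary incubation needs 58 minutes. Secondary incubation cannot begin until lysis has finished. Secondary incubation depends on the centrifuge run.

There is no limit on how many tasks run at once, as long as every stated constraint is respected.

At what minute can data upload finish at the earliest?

137

Sample prep waits on its own release at minute 20, so it starts at minute 20 and finishes at 20 + 41 = minute 61.
Wash step waits on sample prep (finishes minute 61), so it starts at minute 61 and finishes at 61 + 16 = minute 77.
After wash step (finishes minute 77), data upload can start at minute 77 and finishes at minute 137.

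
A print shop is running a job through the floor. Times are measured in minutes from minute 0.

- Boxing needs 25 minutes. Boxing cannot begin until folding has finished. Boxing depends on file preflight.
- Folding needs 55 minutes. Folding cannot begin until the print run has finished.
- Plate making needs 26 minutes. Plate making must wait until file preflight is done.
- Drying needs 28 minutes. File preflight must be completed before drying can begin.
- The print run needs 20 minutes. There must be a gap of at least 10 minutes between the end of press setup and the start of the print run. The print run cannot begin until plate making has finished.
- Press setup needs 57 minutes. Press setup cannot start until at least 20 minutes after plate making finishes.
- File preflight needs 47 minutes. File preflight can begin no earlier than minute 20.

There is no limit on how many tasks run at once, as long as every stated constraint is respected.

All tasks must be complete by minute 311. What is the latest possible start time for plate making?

To finish by minute 311, boxing (duration 25) must start no later than minute 286.
Since boxing (must start by minute 286) depends on it, folding must finish by minute 286. Backing off its 55-minute duration gives a latest start of minute 231.
The print run feeds into folding (must start by minute 231); so the print run must finish by minute 231 and therefore start by minute 211.
Press setup has to be done before the print run (must start by minute 211, minus 10-minute gap → minute 201). That means finishing by minute 201, i.e. starting by 201 − 57 = minute 144.
Plate making must finish in time for press setup (must start by minute 144, minus 20-minute gap → minute 124); the print run (must start by minute 211). The tightest is minute 124, so plate making must start by 124 − 26 = minute 98.

98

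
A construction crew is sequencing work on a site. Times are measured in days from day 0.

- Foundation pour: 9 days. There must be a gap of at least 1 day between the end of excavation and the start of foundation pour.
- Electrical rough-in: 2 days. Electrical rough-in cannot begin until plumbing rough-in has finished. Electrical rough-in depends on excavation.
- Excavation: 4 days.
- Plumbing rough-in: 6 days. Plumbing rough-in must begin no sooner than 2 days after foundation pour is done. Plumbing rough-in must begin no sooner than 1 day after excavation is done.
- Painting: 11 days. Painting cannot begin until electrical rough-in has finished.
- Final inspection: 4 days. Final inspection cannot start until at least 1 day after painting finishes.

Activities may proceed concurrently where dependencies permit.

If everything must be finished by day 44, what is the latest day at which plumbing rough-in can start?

Final inspection must finish by day 44; it takes 4 days, so it must start by 44 − 4 = day 40.
Painting must finish before final inspection (must start by day 40, minus 1-day gap → day 39). With an 11-day duration, painting must start by 39 − 11 = day 28.
Electrical rough-in must finish before painting (must start by day 28). With a 2-day duration, electrical rough-in must start by 28 − 2 = day 26.
Plumbing rough-in has to be done before electrical rough-in (must start by day 26). That means finishing by day 26, i.e. starting by 26 − 6 = day 20.

20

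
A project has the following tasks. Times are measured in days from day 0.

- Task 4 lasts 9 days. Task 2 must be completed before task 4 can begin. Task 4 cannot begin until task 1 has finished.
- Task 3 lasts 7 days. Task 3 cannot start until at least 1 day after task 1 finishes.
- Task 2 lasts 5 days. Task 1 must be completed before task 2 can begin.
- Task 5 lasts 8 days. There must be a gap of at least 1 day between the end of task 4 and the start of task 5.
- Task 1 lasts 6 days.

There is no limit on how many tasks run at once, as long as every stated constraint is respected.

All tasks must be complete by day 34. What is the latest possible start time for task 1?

To finish by day 34, task 5 (duration 8) must start no later than day 26.
Task 4 has to be done before task 5 (must start by day 26, minus 1-day gap → day 25). That means finishing by day 25, i.e. starting by 25 − 9 = day 16.
Task 2 must finish before task 4 (must start by day 16). With a 5-day duration, task 2 must start by 16 − 5 = day 11.
Nothing follows task 3; the deadline of day 34 is its only limit. It must start by 34 − 7 = day 27.
Task 1 has several dependents: task 2 (must start by day 11); task 3 (must start by day 27, minus 1-day gap → day 26); task 4 (must start by day 16). The earliest of those limits is day 11, so task 1 must start by 11 − 6 = day 5.

5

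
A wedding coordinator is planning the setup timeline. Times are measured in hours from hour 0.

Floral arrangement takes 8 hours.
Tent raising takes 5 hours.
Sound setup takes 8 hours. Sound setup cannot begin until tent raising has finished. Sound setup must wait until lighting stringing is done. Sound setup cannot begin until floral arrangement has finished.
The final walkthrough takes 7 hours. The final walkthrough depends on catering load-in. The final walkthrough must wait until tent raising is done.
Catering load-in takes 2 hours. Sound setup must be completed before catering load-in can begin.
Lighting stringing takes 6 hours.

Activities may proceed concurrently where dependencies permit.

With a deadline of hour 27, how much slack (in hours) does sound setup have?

Lighting stringing has no prerequisites, so it starts at hour 0 and finishes at hour 6.
Floral arrangement has no prerequisites, so it starts at hour 0 and finishes at hour 8.
Tent raising can start immediately at hour 0; it finishes at hour 5.
Sound setup needs all of tent raising (finishes hour 5); lighting stringing (finishes hour 6); floral arrangement (finishes hour 8). That puts its earliest start at hour 8; it finishes at 8 + 8 = hour 16.

Working backward from the deadline:
The final walkthrough has no dependents, so it just needs to finish by hour 27. Starting by 27 − 7 = hour 20 achieves that.
Catering load-in must finish before the final walkthrough (must start by hour 20). With a 2-hour duration, catering load-in must start by 20 − 2 = hour 18.
Since catering load-in (must start by hour 18) depends on it, sound setup must finish by hour 18. Backing off its 8-hour duration gives a latest start of hour 10.
So sound setup can start as early as hour 8 and as late as hour 10, giving 10 − 8 = 2 hours of slack.

2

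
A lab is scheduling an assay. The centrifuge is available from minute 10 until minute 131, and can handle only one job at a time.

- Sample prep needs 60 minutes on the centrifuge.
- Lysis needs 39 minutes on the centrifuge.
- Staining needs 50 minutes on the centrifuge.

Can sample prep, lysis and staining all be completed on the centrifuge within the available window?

No

The centrifuge window is 131 − 10 = 121 minutes.
Running back to back, the jobs need 60 + 39 + 50 = 149 minutes on the centrifuge.
Since 149 > 121, they cannot all fit.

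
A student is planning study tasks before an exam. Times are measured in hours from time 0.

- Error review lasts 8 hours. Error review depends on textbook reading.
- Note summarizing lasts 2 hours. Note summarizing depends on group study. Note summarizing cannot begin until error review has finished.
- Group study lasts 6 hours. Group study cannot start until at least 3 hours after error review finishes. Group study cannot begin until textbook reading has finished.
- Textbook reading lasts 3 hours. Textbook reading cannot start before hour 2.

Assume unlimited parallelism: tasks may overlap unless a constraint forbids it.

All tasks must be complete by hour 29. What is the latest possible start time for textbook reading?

7

Nothing follows note summarizing; the deadline of hour 29 is its only limit. It must start by 29 − 2 = hour 27.
Group study feeds into note summarizing (must start by hour 27); so group study must finish by hour 27 and therefore start by hour 21.
Error review has several dependents: group study (must start by hour 21, minus 3-hour gap → hour 18); note summarizing (must start by hour 27). The earliest of those limits is hour 18, so error review must start by 18 − 8 = hour 10.
For textbook reading: error review (must start by hour 10); group study (must start by hour 21). The most restrictive is hour 10; with a 3-hour duration, textbook reading must start by hour 7.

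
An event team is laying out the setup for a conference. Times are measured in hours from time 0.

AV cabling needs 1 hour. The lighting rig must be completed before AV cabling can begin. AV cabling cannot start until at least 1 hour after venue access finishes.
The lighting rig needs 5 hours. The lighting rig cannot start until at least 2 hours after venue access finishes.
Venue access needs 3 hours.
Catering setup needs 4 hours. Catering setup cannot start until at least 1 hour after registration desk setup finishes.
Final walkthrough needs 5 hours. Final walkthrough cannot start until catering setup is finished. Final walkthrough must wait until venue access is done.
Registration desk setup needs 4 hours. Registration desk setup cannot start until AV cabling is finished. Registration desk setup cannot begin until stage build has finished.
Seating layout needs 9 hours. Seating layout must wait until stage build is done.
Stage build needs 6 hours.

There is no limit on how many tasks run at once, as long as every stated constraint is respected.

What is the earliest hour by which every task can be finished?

Stage build has no prerequisites, so it starts at hour 0 and finishes at hour 6.
Seating layout cannot begin until stage build (finishes hour 6). It runs from hour 6 to 6 + 9 = hour 15.
Venue access can start immediately at hour 0; it finishes at hour 3.
The lighting rig waits on venue access (finishes hour 3, plus 2-hour gap → hour 5), so it starts at hour 5 and finishes at 5 + 5 = hour 10.
AV cabling needs all of the lighting rig (finishes hour 10); venue access (finishes hour 3, plus 1-hour gap → hour 4). That puts its earliest start at hour 10; it finishes at 10 + 1 = hour 11.
Registration desk setup has to wait for AV cabling (finishes hour 11); stage build (finishes hour 6). The latest of these is hour 11, so registration desk setup runs hour 11 to 11 + 4 = hour 15.
After registration desk setup (finishes hour 15, plus 1-hour gap → hour 16), catering setup can start at hour 16 and finishes at hour 20.
Final walkthrough needs all of catering setup (finishes hour 20); venue access (finishes hour 3). That puts its earliest start at hour 20; it finishes at 20 + 5 = hour 25.
All tasks are finished once the last one completes. Finish times: Venue access at 3, Stage build at 6, The lighting rig at 10, AV cabling at 11, Seating layout at 15, Registration desk setup at 15, Catering setup at 20, Final walkthrough at 25. The latest is hour 25.

25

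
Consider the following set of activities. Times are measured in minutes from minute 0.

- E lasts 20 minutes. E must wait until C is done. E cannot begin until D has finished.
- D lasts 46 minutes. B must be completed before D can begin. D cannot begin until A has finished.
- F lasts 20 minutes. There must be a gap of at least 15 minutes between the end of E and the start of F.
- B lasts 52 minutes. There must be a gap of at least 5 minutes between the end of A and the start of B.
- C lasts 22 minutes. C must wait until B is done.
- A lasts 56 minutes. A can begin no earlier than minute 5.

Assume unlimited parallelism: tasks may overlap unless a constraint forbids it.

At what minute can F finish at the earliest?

219

A cannot begin until its own release at minute 5. It runs from minute 5 to 5 + 56 = minute 61.
After A (finishes minute 61, plus 5-minute gap → minute 66), B can start at minute 66 and finishes at minute 118.
For D: B (finishes minute 118); A (finishes minute 61). Taking the maximum gives a start of minute 118, and it finishes at 118 + 46 = minute 164.
C waits on B (finishes minute 118), so it starts at minute 118 and finishes at 118 + 22 = minute 140.
E needs all of C (finishes minute 140); D (finishes minute 164). That puts its earliest start at minute 164; it finishes at 164 + 20 = minute 184.
After E (finishes minute 184, plus 15-minute gap → minute 199), F can start at minute 199 and finishes at minute 219.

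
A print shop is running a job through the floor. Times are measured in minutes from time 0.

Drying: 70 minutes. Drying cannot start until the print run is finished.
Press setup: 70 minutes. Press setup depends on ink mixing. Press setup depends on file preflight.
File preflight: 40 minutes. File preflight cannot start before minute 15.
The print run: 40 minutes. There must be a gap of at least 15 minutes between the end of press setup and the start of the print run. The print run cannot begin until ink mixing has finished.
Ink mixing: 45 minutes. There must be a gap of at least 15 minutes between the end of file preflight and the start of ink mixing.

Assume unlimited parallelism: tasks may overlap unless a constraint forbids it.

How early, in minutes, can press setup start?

115

File preflight cannot begin until its own release at minute 15. It runs from minute 15 to 15 + 40 = minute 55.
Ink mixing waits on file preflight (finishes minute 55, plus 15-minute gap → minute 70), so it starts at minute 70 and finishes at 70 + 45 = minute 115.
Press setup waits on ink mixing (finishes minute 115); file preflight (finishes minute 55). The latest of these is minute 115, which is the earliest press setup can start.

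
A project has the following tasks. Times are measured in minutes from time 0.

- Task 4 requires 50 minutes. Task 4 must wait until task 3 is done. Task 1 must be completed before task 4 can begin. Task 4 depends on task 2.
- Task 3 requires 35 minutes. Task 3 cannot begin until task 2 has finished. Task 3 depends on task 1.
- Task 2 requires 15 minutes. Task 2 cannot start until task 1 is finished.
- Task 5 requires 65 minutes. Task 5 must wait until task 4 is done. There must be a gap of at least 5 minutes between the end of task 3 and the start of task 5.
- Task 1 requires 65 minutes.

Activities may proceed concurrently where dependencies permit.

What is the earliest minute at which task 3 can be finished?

Nothing blocks task 1, so it runs from minute 0 to minute 65.
Task 2 waits on task 1 (finishes minute 65), so it starts at minute 65 and finishes at 65 + 15 = minute 80.
Task 3 cannot start until task 2 (finishes minute 80); task 1 (finishes minute 65). The controlling bound is minute 80, so task 3 finishes at 80 + 35 = minute 115.

115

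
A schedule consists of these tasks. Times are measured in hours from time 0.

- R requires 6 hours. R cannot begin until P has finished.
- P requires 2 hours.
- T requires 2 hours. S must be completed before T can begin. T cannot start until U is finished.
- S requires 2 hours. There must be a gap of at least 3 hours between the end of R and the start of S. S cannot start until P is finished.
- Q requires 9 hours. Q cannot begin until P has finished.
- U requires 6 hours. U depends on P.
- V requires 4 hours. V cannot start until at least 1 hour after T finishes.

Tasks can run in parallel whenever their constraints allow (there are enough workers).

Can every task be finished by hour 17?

No

Nothing blocks P, so it runs from hour 0 to hour 2.
After P (finishes hour 2), U can start at hour 2 and finishes at hour 8.
After P (finishes hour 2), R can start at hour 2 and finishes at hour 8.
S cannot start until R (finishes hour 8, plus 3-hour gap → hour 11); P (finishes hour 2). The controlling bound is hour 11, so S finishes at 11 + 2 = hour 13.
T has to wait for S (finishes hour 13); U (finishes hour 8). The latest of these is hour 13, so T runs hour 13 to 13 + 2 = hour 15.
V waits on T (finishes hour 15, plus 1-hour gap → hour 16), so it starts at hour 16 and finishes at 16 + 4 = hour 20.
Q waits on P (finishes hour 2), so it starts at hour 2 and finishes at 2 + 9 = hour 11.
The earliest everything can be done is hour 20, which is after the deadline of 17, so it is not possible.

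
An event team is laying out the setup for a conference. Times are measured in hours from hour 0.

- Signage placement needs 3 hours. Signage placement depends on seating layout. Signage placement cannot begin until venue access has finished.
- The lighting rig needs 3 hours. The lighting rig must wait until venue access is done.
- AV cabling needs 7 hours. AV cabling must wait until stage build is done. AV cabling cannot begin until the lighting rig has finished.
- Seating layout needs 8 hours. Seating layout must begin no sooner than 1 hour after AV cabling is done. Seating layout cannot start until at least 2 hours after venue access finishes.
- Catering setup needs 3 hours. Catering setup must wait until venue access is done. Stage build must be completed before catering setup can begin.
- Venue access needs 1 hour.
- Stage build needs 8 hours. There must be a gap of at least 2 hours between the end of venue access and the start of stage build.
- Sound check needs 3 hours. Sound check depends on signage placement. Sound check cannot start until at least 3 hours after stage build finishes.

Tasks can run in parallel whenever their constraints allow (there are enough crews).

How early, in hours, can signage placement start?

27

Nothing blocks venue access, so it runs from hour 0 to hour 1.
After venue access (finishes hour 1), the lighting rig can start at hour 1 and finishes at hour 4.
Stage build waits on venue access (finishes hour 1, plus 2-hour gap → hour 3), so it starts at hour 3 and finishes at 3 + 8 = hour 11.
AV cabling has to wait for stage build (finishes hour 11); the lighting rig (finishes hour 4). The latest of these is hour 11, so AV cabling runs hour 11 to 11 + 7 = hour 18.
Seating layout has to wait for AV cabling (finishes hour 18, plus 1-hour gap → hour 19); venue access (finishes hour 1, plus 2-hour gap → hour 3). The latest of these is hour 19, so seating layout runs hour 19 to 19 + 8 = hour 27.
Signage placement waits on seating layout (finishes hour 27); venue access (finishes hour 1). The latest of these is hour 27, which is the earliest signage placement can start.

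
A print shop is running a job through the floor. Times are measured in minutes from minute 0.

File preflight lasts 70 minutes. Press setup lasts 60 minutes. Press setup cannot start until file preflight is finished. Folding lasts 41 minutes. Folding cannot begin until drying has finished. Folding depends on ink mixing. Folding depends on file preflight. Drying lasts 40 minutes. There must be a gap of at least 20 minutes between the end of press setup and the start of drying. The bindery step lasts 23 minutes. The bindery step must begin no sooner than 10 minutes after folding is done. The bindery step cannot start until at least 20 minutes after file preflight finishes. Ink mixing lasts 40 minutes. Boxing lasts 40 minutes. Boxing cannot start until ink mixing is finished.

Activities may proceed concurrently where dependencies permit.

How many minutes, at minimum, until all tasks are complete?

264

Nothing blocks ink mixing, so it runs from minute 0 to minute 40.
After ink mixing (finishes minute 40), boxing can start at minute 40 and finishes at minute 80.
File preflight can start immediately at minute 0; it finishes at minute 70.
Press setup waits on file preflight (finishes minute 70), so it starts at minute 70 and finishes at 70 + 60 = minute 130.
Drying cannot begin until press setup (finishes minute 130, plus 20-minute gap → minute 150). It runs from minute 150 to 150 + 40 = minute 190.
Folding needs all of drying (finishes minute 190); ink mixing (finishes minute 40); file preflight (finishes minute 70). That puts its earliest start at minute 190; it finishes at 190 + 41 = minute 231.
The bindery step has to wait for folding (finishes minute 231, plus 10-minute gap → minute 241); file preflight (finishes minute 70, plus 20-minute gap → minute 90). The latest of these is minute 241, so the bindery step runs minute 241 to 241 + 23 = minute 264.
All tasks are finished once the last one completes. Finish times: File preflight at 70, Ink mixing at 40, Press setup at 130, Drying at 190, Folding at 231, The bindery step at 264, Boxing at 80. The latest is minute 264.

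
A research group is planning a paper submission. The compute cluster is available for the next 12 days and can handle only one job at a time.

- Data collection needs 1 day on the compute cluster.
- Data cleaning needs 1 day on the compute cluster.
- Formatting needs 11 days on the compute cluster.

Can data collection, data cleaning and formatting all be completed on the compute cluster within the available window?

No

Running back to back, the jobs need 1 + 1 + 11 = 13 days on the compute cluster.
Since 13 > 12, they cannot all fit.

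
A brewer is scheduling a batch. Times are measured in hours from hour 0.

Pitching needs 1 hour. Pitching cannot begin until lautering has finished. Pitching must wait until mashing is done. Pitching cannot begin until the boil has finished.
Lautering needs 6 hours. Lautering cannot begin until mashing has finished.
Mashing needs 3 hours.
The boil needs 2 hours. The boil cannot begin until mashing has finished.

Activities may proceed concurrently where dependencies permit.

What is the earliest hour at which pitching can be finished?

10

Mashing can start immediately at hour 0; it finishes at hour 3.
The boil cannot begin until mashing (finishes hour 3). It runs from hour 3 to 3 + 2 = hour 5.
After mashing (finishes hour 3), lautering can start at hour 3 and finishes at hour 9.
For pitching: lautering (finishes hour 9); mashing (finishes hour 3); the boil (finishes hour 5). Taking the maximum gives a start of hour 9, and it finishes at 9 + 1 = hour 10.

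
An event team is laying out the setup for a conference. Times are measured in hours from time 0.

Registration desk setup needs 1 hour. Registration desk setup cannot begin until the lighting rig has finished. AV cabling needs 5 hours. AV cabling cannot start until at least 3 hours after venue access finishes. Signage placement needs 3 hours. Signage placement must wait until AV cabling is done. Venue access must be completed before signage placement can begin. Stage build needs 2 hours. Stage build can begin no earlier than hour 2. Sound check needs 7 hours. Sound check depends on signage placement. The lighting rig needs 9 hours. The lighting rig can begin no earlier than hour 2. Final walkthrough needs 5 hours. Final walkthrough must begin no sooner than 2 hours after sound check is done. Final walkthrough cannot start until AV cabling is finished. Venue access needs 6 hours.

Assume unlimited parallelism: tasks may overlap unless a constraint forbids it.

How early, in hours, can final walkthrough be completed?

31

Venue access can start immediately at hour 0; it finishes at hour 6.
AV cabling waits on venue access (finishes hour 6, plus 3-hour gap → hour 9), so it starts at hour 9 and finishes at 9 + 5 = hour 14.
Signage placement has to wait for AV cabling (finishes hour 14); venue access (finishes hour 6). The latest of these is hour 14, so signage placement runs hour 14 to 14 + 3 = hour 17.
Sound check waits on signage placement (finishes hour 17), so it starts at hour 17 and finishes at 17 + 7 = hour 24.
For final walkthrough: sound check (finishes hour 24, plus 2-hour gap → hour 26); AV cabling (finishes hour 14). Taking the maximum gives a start of hour 26, and it finishes at 26 + 5 = hour 31.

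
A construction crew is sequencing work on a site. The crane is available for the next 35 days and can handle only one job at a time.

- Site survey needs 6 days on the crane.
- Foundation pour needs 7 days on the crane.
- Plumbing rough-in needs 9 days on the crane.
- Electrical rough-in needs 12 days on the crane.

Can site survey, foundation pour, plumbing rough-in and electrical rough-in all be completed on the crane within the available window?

Running back to back, the jobs need 6 + 7 + 9 + 12 = 34 days on the crane.
Since 34 ≤ 35, they fit within the window.

Yes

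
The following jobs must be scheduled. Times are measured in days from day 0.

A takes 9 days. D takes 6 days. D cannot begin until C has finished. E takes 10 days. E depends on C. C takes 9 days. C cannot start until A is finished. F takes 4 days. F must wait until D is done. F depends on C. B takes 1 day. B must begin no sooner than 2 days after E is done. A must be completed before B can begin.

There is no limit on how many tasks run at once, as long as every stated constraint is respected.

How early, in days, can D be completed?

A can start immediately at day 0; it finishes at day 9.
C cannot begin until A (finishes day 9). It runs from day 9 to 9 + 9 = day 18.
After C (finishes day 18), D can start at day 18 and finishes at day 24.

24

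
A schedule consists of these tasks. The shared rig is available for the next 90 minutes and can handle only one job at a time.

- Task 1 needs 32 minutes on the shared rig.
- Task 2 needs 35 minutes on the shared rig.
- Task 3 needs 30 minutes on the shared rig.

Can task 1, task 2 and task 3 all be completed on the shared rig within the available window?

Running back to back, the jobs need 32 + 35 + 30 = 97 minutes on the shared rig.
Since 97 > 90, they cannot all fit.

No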